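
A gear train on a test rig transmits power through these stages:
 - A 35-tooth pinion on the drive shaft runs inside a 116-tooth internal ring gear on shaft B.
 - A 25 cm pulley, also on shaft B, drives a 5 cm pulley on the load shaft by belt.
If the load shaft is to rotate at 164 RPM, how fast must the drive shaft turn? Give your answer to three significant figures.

109 RPM

Overall ratio R = 3.3143 × 0.2 = 0.66286.
Required input speed = output speed × R = 164 × 0.66286 = 108.71 RPM.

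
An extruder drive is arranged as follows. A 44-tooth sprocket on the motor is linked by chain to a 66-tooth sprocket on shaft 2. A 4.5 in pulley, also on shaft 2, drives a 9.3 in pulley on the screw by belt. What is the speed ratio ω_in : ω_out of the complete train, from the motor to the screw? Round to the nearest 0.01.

3.10

Each stage contributes driven/driver: chain 66/44 = 1.5, belt 9.3/4.5 = 2.0667.
Overall: 1.5 × 2.0667 = 3.1.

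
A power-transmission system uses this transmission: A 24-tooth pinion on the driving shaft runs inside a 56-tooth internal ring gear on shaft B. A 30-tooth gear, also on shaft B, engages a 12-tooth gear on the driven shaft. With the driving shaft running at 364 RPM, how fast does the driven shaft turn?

390 RPM

internal gear 56/24 = 2.3333 → 364/2.3333 = 156 RPM
gear mesh 12/30 = 0.4 → 156/0.4 = 390 RPM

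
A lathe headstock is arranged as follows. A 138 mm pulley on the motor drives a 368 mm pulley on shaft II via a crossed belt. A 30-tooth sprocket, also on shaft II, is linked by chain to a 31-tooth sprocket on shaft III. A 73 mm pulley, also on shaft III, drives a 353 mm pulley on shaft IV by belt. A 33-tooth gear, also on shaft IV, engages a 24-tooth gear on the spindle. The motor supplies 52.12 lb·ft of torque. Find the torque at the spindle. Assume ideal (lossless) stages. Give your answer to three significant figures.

505 lb·ft

After the belt (368/138): 52.12 × 2.6667 = 138.99 lb·ft
After the chain (31/30): 138.99 × 1.0333 = 143.62 lb·ft
After the belt (353/73): 143.62 × 4.8356 = 694.49 lb·ft
After the gear mesh (24/33): 694.49 × 0.72727 = 505.08 lb·ft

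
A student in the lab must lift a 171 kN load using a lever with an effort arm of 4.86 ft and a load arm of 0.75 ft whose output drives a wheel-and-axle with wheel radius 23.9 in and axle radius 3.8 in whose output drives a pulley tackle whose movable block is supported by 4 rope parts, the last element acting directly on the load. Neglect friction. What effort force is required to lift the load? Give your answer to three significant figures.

Lever MA = effort arm / load arm = 4.86/0.75 = 6.48.
Wheel-and-axle MA = R/r = 23.9/3.8 = 6.2895.
Block-and-tackle MA = number of supporting rope parts = 4.
Combined ideal MA = 6.48 × 6.2895 × 4 = 163.02.
Effort = load / MA = 171 / 163.02 = 1.0489 kN.

1.05 kN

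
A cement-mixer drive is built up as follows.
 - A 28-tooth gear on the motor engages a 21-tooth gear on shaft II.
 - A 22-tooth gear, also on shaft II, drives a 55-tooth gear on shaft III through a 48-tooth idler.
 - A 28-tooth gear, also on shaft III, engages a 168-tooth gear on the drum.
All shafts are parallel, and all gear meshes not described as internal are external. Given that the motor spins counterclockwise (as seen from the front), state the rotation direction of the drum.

counterclockwise

the motor → shaft II: external mesh, 1 reversal → CW.
shaft II → shaft III: driver → idler → driven is 2 external meshes, 2 reversals → CW.
shaft III → the drum: external mesh, 1 reversal → CCW.
4 reversals in total — an even number — so the drum turns the same way as the motor.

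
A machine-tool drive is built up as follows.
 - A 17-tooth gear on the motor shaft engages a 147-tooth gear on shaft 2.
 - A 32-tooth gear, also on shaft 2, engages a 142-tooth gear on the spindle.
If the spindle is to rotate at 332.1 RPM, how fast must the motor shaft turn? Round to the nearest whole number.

12743 RPM

Overall ratio R = 8.6471 × 4.4375 = 38.371.
Required input speed = output speed × R = 332.1 × 38.371 = 12743 RPM.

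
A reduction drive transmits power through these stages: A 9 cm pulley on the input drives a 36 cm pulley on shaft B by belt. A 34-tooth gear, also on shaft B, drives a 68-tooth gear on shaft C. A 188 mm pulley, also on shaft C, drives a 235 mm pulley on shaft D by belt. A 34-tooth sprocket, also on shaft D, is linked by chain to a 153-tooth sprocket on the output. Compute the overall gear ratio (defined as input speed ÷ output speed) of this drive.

Each stage contributes driven/driver: belt 36/9 = 4, gear mesh 68/34 = 2, belt 235/188 = 1.25, chain 153/34 = 4.5.
Overall: 4 × 2 × 1.25 × 4.5 = 45.

45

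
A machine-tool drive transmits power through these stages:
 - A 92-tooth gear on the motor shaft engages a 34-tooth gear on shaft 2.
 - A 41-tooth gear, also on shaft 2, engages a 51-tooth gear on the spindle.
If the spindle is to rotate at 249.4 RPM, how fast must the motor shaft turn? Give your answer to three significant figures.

Overall ratio R = 0.36957 × 1.2439 = 0.4597.
Required input speed = output speed × R = 249.4 × 0.4597 = 114.65 RPM.

115 RPM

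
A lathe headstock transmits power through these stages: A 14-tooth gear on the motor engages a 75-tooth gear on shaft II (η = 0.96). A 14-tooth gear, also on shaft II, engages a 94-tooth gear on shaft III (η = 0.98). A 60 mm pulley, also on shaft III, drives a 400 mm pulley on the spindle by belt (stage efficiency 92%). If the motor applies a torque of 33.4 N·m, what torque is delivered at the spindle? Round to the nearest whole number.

6932 N·m

gear mesh 75/14 = 5.3571 → τ = 33.4·5.3571·0.96 = 171.77 N·m
gear mesh 94/14 = 6.7143 → τ = 171.77·6.7143·0.98 = 1130.3 N·m
belt 400/60 = 6.6667 → τ = 1130.3·6.6667·0.92 = 6932.2 N·m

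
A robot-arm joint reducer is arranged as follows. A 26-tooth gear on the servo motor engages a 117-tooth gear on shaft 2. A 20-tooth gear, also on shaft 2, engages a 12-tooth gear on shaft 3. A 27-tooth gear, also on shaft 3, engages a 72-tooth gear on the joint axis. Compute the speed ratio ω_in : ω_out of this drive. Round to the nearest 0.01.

Each stage contributes driven/driver: gear mesh 117/26 = 4.5, gear mesh 12/20 = 0.6, gear mesh 72/27 = 2.6667.
Overall: 4.5 × 0.6 × 2.6667 = 7.2.

7.20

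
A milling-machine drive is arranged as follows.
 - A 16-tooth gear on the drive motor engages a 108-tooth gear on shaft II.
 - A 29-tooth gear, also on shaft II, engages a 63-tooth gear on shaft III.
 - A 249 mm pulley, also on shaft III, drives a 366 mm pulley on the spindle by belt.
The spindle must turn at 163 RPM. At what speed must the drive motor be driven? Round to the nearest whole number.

Overall ratio R = 6.75 × 2.1724 × 1.4699 = 21.554.
Required input speed = output speed × R = 163 × 21.554 = 3513.3 RPM.

3513 RPM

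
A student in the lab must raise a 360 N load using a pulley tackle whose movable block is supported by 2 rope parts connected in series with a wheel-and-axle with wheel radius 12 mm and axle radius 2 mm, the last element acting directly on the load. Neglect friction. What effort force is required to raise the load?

Block-and-tackle MA = number of supporting rope parts = 2.
Wheel-and-axle MA = R/r = 12/2 = 6.
Combined ideal MA = 2 × 6 = 12.
Effort = load / MA = 360 / 12 = 30 N.

30 N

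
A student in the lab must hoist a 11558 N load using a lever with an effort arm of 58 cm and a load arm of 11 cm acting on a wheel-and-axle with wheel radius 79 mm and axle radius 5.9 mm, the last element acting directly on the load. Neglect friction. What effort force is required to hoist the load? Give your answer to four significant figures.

163.7 N

Lever MA = effort arm / load arm = 58/11 = 5.2727.
Wheel-and-axle MA = R/r = 79/5.9 = 13.39.
Combined ideal MA = 5.2727 × 13.39 = 70.601.
Effort = load / MA = 11558 / 70.601 = 163.71 N.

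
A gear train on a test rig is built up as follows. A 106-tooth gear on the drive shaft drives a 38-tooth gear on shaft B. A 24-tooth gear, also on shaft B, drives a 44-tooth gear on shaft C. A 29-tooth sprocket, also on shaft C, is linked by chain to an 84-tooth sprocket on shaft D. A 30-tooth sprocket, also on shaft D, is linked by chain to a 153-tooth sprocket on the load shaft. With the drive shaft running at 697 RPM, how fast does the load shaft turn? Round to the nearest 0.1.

71.8 RPM

Gear mesh: ratio = 38/106 = 0.35849, so shaft B turns at 697 / 0.35849 = 1944.3 RPM.
Gear mesh: ratio = 44/24 = 1.8333, so shaft C turns at 1944.3 / 1.8333 = 1060.5 RPM.
Chain: ratio = 84/29 = 2.8966, so shaft D turns at 1060.5 / 2.8966 = 366.13 RPM.
Chain: ratio = 153/30 = 5.1, so the load shaft turns at 366.13 / 5.1 = 71.79 RPM.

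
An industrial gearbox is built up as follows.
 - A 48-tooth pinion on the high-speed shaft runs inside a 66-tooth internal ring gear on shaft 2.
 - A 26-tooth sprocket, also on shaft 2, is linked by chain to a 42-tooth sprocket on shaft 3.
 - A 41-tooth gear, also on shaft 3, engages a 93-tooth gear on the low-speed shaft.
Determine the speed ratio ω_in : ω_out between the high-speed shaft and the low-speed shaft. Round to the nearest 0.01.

5.04

Each stage contributes driven/driver: internal gear 66/48 = 1.375, chain 42/26 = 1.6154, gear mesh 93/41 = 2.2683.
Overall: 1.375 × 1.6154 × 2.2683 = 5.0382.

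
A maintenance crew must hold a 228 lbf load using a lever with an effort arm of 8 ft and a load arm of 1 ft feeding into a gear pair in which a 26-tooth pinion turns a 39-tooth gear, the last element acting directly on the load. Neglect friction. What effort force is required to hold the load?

Lever MA = effort arm / load arm = 8/1 = 8.
Gear pair MA = 39/26 = 1.5.
Combined ideal MA = 8 × 1.5 = 12.
Effort = load / MA = 228 / 12 = 19 lbf.

19 lbf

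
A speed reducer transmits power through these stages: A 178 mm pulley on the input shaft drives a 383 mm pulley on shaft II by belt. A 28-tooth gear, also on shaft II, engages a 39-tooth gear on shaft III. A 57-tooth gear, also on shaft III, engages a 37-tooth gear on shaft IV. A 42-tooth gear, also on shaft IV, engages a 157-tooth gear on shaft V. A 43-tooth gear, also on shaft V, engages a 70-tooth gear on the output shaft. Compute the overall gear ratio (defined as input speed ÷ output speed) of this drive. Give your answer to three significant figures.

Each stage contributes driven/driver: belt 383/178 = 2.1517, gear mesh 39/28 = 1.3929, gear mesh 37/57 = 0.64912, gear mesh 157/42 = 3.7381, gear mesh 70/43 = 1.6279.
Overall: 2.1517 × 1.3929 × 0.64912 × 3.7381 × 1.6279 = 11.838.

11.8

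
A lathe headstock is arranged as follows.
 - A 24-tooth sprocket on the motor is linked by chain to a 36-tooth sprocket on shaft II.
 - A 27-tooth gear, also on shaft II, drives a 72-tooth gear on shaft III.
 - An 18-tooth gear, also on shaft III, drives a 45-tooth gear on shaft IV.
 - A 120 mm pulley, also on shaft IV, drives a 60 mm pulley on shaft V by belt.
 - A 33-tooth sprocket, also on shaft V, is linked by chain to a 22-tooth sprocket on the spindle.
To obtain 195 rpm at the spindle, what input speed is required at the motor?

Overall ratio R = 1.5 × 2.6667 × 2.5 × 0.5 × 0.66667 = 3.3333.
Required input speed = output speed × R = 195 × 3.3333 = 650 rpm.

650 rpm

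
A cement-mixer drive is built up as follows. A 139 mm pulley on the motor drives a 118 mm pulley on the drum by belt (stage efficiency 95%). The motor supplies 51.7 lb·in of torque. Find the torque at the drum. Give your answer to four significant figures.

41.69 lb·in

Belt: ratio = 118/139 = 0.84892; torque at the drum = 51.7 × 0.84892 × 0.95 = 41.695 lb·in.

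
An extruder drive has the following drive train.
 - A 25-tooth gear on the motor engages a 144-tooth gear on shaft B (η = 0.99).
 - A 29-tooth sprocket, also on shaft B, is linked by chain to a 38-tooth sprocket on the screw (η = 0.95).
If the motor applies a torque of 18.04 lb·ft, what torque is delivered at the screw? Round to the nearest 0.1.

After the gear mesh (144/25): 18.04 × 5.76 × 0.99 = 102.87 lb·ft
After the chain (38/29): 102.87 × 1.3103 × 0.95 = 128.06 lb·ft

128.1 lb·ft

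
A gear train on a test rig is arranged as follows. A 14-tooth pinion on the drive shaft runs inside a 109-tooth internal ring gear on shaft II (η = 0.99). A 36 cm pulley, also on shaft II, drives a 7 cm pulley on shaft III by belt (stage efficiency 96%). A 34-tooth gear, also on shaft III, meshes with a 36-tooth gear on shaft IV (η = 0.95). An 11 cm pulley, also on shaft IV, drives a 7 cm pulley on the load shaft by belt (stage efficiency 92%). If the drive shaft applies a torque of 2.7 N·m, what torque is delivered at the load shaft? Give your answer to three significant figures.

2.29 N·m

internal gear 109/14 = 7.7857 → τ = 2.7·7.7857·0.99 = 20.811 N·m
belt 7/36 = 0.19444 → τ = 20.811·0.19444·0.96 = 3.8848 N·m
gear mesh 36/34 = 1.0588 → τ = 3.8848·1.0588·0.95 = 3.9076 N·m
belt 7/11 = 0.63636 → τ = 3.9076·0.63636·0.92 = 2.2877 N·m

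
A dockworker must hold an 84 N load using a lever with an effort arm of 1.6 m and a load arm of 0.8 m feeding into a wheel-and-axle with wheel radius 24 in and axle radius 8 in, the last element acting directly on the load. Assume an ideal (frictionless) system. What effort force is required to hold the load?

14 N

Lever MA = effort arm / load arm = 1.6/0.8 = 2.
Wheel-and-axle MA = R/r = 24/8 = 3.
Combined ideal MA = 2 × 3 = 6.
Effort = load / MA = 84 / 6 = 14 N.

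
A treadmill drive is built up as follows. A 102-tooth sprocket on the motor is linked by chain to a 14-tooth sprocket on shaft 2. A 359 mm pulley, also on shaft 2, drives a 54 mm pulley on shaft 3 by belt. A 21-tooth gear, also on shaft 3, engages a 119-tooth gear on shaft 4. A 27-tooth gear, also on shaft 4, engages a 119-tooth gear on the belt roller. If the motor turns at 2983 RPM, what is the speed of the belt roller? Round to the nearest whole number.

5785 RPM

Chain: ratio = 14/102 = 0.13725, so shaft 2 turns at 2983 / 0.13725 = 21733 RPM.
Belt: ratio = 54/359 = 0.15042, so shaft 3 turns at 21733 / 0.15042 = 1.4449e+05 RPM.
Gear mesh: ratio = 119/21 = 5.6667, so shaft 4 turns at 1.4449e+05 / 5.6667 = 25498 RPM.
Gear mesh: ratio = 119/27 = 4.4074, so the belt roller turns at 25498 / 4.4074 = 5785.2 RPM.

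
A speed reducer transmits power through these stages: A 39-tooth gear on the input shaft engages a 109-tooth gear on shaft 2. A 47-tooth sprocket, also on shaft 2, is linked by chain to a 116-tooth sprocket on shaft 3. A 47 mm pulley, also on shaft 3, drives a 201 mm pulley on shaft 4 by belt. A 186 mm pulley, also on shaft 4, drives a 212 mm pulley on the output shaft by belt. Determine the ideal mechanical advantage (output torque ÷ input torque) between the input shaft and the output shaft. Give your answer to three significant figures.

33.6

Each stage contributes driven/driver: gear mesh 109/39 = 2.7949, chain 116/47 = 2.4681, belt 201/47 = 4.2766, belt 212/186 = 1.1398.
Overall: 2.7949 × 2.4681 × 4.2766 × 1.1398 = 33.624.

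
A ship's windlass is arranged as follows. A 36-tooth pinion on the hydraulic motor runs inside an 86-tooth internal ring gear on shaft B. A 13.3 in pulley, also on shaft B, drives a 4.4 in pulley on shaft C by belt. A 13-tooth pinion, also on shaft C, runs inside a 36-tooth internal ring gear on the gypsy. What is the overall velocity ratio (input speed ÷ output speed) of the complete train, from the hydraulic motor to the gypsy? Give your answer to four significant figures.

Each stage contributes driven/driver: internal gear 86/36 = 2.3889, belt 4.4/13.3 = 0.33083, internal gear 36/13 = 2.7692.
Overall: 2.3889 × 0.33083 × 2.7692 = 2.1885.

2.189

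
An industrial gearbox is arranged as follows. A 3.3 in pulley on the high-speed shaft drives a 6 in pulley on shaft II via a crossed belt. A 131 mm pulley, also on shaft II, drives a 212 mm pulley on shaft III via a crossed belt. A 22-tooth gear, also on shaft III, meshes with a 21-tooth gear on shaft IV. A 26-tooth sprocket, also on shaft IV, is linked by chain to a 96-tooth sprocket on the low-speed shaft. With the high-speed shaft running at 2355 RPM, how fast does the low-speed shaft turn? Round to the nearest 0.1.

227.1 RPM

belt 6/3.3 = 1.8182 → 2355/1.8182 = 1295.2 RPM
belt 212/131 = 1.6183 → 1295.2/1.6183 = 800.37 RPM
gear mesh 21/22 = 0.95455 → 800.37/0.95455 = 838.48 RPM
chain 96/26 = 3.6923 → 838.48/3.6923 = 227.09 RPM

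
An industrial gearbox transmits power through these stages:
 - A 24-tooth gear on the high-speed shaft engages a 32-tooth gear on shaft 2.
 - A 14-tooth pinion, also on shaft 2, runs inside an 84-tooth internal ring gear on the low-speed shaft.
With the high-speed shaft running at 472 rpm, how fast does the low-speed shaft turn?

gear mesh 32/24 = 1.3333 → 472/1.3333 = 354 rpm
internal gear 84/14 = 6 → 354/6 = 59 rpm

59 rpm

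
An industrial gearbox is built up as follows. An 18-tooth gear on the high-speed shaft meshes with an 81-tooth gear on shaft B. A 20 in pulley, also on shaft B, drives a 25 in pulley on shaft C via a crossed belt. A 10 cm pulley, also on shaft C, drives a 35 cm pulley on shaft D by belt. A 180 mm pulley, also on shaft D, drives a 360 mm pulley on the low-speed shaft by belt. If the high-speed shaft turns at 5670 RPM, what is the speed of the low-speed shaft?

144 RPM

the high-speed shaft → shaft B (gear mesh, 81/18): 5670 ÷ 4.5 = 1260 RPM
shaft B → shaft C (belt, 25/20): 1260 ÷ 1.25 = 1008 RPM
shaft C → shaft D (belt, 35/10): 1008 ÷ 3.5 = 288 RPM
shaft D → the low-speed shaft (belt, 360/180): 288 ÷ 2 = 144 RPM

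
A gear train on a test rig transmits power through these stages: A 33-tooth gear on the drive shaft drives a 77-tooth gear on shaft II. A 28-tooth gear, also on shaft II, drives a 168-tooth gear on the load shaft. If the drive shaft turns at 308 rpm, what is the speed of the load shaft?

Gear mesh: ratio = 77/33 = 2.3333, so shaft II turns at 308 / 2.3333 = 132 rpm.
Gear mesh: ratio = 168/28 = 6, so the load shaft turns at 132 / 6 = 22 rpm.

22 rpm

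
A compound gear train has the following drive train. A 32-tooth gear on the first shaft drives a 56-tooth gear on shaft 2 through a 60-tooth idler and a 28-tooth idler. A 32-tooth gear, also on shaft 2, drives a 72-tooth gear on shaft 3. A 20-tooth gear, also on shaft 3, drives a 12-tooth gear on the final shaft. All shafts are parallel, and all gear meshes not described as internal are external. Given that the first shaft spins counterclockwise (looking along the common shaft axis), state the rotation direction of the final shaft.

the first shaft → shaft 2: driver → idler → idler → driven is 3 external meshes, 3 reversals → CW.
shaft 2 → shaft 3: external mesh, 1 reversal → CCW.
shaft 3 → the final shaft: external mesh, 1 reversal → CW.
5 reversals in total — an odd number — so the final shaft turns opposite to the first shaft.

clockwise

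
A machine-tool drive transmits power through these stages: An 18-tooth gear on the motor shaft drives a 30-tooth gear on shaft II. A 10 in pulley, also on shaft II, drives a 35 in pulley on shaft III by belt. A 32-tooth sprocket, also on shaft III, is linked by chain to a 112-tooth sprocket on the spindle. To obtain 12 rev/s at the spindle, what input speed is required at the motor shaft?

245 rev/s

Overall ratio R = 1.6667 × 3.5 × 3.5 = 20.417.
Required input speed = output speed × R = 12 × 20.417 = 245 rev/s.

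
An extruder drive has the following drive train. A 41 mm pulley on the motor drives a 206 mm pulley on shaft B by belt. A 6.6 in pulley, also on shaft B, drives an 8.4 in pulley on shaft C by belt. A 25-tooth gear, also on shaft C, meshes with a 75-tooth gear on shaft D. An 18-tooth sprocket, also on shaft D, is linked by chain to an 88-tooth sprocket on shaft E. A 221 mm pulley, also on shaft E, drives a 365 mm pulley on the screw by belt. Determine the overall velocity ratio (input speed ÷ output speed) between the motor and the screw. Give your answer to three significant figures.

Each stage contributes driven/driver: belt 206/41 = 5.0244, belt 8.4/6.6 = 1.2727, gear mesh 75/25 = 3, chain 88/18 = 4.8889, belt 365/221 = 1.6516.
Overall: 5.0244 × 1.2727 × 3 × 4.8889 × 1.6516 = 154.9.

155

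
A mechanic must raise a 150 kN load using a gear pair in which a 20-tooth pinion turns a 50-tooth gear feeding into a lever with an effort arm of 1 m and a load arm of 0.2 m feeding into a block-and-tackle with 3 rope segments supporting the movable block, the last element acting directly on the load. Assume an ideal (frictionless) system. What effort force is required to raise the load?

Gear pair MA = 50/20 = 2.5.
Lever MA = effort arm / load arm = 1/0.2 = 5.
Block-and-tackle MA = number of supporting rope parts = 3.
Combined ideal MA = 2.5 × 5 × 3 = 37.5.
Effort = load / MA = 150 / 37.5 = 4 kN.

4 kN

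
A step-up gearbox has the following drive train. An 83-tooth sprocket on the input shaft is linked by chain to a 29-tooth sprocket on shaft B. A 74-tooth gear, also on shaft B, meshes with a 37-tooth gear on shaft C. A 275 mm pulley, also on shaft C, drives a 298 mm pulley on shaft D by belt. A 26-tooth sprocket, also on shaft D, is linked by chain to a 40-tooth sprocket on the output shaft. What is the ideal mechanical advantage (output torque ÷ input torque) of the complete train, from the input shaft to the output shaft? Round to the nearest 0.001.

0.291

Each stage contributes driven/driver: chain 29/83 = 0.3494, gear mesh 37/74 = 0.5, belt 298/275 = 1.0836, chain 40/26 = 1.5385.
Overall: 0.3494 × 0.5 × 1.0836 × 1.5385 = 0.29125.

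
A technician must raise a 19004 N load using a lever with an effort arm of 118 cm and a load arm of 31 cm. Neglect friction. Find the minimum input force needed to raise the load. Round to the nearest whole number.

4993 N

Lever MA = effort arm / load arm = 118/31 = 3.8065.
Effort = load / MA = 19004 / 3.8065 = 4992.6 N.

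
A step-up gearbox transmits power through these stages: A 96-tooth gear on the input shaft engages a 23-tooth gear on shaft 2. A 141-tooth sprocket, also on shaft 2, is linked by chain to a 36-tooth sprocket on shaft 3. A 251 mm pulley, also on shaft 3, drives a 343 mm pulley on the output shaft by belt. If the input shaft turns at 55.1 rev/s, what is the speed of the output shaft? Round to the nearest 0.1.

659.2 rev/s

gear mesh 23/96 = 0.23958 → 55.1/0.23958 = 229.98 rev/s
chain 36/141 = 0.25532 → 229.98/0.25532 = 900.77 rev/s
belt 343/251 = 1.3665 → 900.77/1.3665 = 659.16 rev/s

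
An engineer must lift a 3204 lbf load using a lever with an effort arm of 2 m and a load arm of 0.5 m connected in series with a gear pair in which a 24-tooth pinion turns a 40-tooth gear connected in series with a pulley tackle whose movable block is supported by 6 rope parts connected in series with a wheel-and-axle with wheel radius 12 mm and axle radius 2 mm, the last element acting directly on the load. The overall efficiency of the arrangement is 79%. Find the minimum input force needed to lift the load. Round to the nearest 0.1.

Lever MA = effort arm / load arm = 2/0.5 = 4.
Gear pair MA = 40/24 = 1.6667.
Block-and-tackle MA = number of supporting rope parts = 6.
Wheel-and-axle MA = R/r = 12/2 = 6.
Combined ideal MA = 4 × 1.6667 × 6 × 6 = 240.
Actual MA = 240 × 0.79 = 189.6.
Effort = load / actual MA = 3204 / 189.6 = 16.899 lbf.

16.9 lbf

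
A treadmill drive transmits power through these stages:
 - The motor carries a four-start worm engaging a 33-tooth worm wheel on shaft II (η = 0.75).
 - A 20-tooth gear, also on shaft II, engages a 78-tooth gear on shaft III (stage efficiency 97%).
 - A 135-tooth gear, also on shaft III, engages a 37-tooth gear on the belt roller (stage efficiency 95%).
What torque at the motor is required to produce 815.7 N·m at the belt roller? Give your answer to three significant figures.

Overall ratio R = 8.25 × 3.9 × 0.27407 = 8.8183; overall efficiency η = 0.75 × 0.97 × 0.95 = 0.6911.
Input torque = output torque / (R × η) = 815.7 / (8.8183 × 0.6911) = 133.84 N·m.

134 N·m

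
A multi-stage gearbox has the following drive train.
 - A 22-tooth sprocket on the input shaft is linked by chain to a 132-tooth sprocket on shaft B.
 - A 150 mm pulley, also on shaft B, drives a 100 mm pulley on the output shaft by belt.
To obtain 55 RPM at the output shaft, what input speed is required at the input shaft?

Overall ratio R = 6 × 0.66667 = 4.
Required input speed = output speed × R = 55 × 4 = 220 RPM.

220 RPM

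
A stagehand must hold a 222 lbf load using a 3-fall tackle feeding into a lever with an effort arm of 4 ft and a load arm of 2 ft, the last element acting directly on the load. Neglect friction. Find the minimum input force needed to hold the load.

37 lbf

Block-and-tackle MA = number of supporting rope parts = 3.
Lever MA = effort arm / load arm = 4/2 = 2.
Combined ideal MA = 3 × 2 = 6.
Effort = load / MA = 222 / 6 = 37 lbf.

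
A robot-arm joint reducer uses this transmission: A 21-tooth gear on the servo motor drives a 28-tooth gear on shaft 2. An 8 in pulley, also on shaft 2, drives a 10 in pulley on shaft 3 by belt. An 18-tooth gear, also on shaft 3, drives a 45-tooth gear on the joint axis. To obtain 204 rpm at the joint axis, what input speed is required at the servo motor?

Overall ratio R = 1.3333 × 1.25 × 2.5 = 4.1667.
Required input speed = output speed × R = 204 × 4.1667 = 850 rpm.

850 rpm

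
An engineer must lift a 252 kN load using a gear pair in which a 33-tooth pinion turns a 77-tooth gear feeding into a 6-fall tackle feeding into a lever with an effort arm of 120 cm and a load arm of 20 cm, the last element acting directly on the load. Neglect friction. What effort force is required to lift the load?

Gear pair MA = 77/33 = 2.3333.
Block-and-tackle MA = number of supporting rope parts = 6.
Lever MA = effort arm / load arm = 120/20 = 6.
Combined ideal MA = 2.3333 × 6 × 6 = 84.
Effort = load / MA = 252 / 84 = 3 kN.

3 kN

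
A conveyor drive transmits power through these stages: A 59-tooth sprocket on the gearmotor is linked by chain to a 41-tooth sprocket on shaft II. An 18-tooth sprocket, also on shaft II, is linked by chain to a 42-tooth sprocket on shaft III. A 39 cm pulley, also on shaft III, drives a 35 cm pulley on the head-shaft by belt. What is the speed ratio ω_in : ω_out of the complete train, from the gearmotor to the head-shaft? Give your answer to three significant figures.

1.46

Each stage contributes driven/driver: chain 41/59 = 0.69492, chain 42/18 = 2.3333, belt 35/39 = 0.89744.
Overall: 0.69492 × 2.3333 × 0.89744 = 1.4552.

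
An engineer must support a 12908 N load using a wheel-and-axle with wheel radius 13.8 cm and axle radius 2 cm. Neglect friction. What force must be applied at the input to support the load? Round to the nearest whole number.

1871 N

Wheel-and-axle MA = R/r = 13.8/2 = 6.9.
Effort = load / MA = 12908 / 6.9 = 1870.7 N.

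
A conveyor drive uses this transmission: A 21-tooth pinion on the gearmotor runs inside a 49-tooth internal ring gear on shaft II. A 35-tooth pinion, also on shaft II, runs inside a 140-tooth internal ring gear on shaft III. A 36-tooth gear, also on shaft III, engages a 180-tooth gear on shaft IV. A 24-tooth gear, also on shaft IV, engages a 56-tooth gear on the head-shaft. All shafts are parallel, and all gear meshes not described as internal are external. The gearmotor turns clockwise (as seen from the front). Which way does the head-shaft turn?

the gearmotor → shaft II: internal mesh, same direction → CW.
shaft II → shaft III: internal mesh, same direction → CW.
shaft III → shaft IV: external mesh, 1 reversal → CCW.
shaft IV → the head-shaft: external mesh, 1 reversal → CW.
2 reversals in total — an even number — so the head-shaft turns the same way as the gearmotor.

clockwise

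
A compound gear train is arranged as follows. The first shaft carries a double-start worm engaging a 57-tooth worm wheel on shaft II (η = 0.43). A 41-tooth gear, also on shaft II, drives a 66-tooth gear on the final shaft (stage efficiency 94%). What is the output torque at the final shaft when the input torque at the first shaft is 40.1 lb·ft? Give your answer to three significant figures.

After the worm (57/2): 40.1 × 28.5 × 0.43 = 491.43 lb·ft
After the gear mesh (66/41): 491.43 × 1.6098 × 0.94 = 743.61 lb·ft

744 lb·ft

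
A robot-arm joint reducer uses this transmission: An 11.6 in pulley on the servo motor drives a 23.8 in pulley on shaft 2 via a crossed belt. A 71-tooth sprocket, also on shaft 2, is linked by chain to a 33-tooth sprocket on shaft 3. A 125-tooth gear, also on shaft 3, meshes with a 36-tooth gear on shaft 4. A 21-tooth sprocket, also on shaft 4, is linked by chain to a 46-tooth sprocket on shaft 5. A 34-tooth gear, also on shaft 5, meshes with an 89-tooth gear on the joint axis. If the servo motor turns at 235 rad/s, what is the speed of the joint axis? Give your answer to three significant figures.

149 rad/s

Belt: ratio = 23.8/11.6 = 2.0517, so shaft 2 turns at 235 / 2.0517 = 114.54 rad/s.
Chain: ratio = 33/71 = 0.46479, so shaft 3 turns at 114.54 / 0.46479 = 246.43 rad/s.
Gear mesh: ratio = 36/125 = 0.288, so shaft 4 turns at 246.43 / 0.288 = 855.66 rad/s.
Chain: ratio = 46/21 = 2.1905, so shaft 5 turns at 855.66 / 2.1905 = 390.63 rad/s.
Gear mesh: ratio = 89/34 = 2.6176, so the joint axis turns at 390.63 / 2.6176 = 149.23 rad/s.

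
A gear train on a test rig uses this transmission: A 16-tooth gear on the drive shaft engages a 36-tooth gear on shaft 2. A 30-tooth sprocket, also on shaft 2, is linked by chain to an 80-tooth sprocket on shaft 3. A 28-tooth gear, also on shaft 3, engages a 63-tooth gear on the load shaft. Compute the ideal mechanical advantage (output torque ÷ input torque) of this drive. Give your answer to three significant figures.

Each stage contributes driven/driver: gear mesh 36/16 = 2.25, chain 80/30 = 2.6667, gear mesh 63/28 = 2.25.
Overall: 2.25 × 2.6667 × 2.25 = 13.5.

13.5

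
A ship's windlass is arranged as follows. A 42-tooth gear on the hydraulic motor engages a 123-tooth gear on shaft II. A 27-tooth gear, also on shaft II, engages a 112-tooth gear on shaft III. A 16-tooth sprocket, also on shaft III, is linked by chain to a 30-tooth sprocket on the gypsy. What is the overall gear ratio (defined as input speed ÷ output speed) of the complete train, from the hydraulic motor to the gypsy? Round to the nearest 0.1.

22.8

Each stage contributes driven/driver: gear mesh 123/42 = 2.9286, gear mesh 112/27 = 4.1481, chain 30/16 = 1.875.
Overall: 2.9286 × 4.1481 × 1.875 = 22.778.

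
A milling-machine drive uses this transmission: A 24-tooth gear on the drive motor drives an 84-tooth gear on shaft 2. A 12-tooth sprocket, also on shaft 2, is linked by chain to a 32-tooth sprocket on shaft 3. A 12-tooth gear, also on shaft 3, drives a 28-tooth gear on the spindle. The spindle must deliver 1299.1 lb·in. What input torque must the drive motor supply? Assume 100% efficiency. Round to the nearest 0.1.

59.7 lb·in

Overall ratio R = 3.5 × 2.6667 × 2.3333 = 21.778.
Input torque = output torque / R = 1299.1 / 21.778 = 59.653 lb·in.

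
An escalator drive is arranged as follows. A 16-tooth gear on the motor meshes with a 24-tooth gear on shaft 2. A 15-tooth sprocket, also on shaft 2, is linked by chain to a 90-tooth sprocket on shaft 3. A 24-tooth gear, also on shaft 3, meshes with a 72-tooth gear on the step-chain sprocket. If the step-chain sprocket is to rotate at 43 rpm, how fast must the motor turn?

1161 rpm

Overall ratio R = 1.5 × 6 × 3 = 27.
Required input speed = output speed × R = 43 × 27 = 1161 rpm.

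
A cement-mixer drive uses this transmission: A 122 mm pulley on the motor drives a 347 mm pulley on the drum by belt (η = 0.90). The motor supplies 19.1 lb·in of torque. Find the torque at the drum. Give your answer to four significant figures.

48.89 lb·in

After the belt (347/122): 19.1 × 2.8443 × 0.90 = 48.893 lb·in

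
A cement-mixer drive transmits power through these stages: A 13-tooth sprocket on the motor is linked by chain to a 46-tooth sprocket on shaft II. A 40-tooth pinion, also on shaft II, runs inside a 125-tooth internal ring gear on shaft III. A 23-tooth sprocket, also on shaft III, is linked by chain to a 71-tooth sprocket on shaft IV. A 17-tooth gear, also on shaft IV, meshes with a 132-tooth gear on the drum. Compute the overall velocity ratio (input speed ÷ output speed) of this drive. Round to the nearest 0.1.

265.0

Each stage contributes driven/driver: chain 46/13 = 3.5385, internal gear 125/40 = 3.125, chain 71/23 = 3.087, gear mesh 132/17 = 7.7647.
Overall: 3.5385 × 3.125 × 3.087 × 7.7647 = 265.05.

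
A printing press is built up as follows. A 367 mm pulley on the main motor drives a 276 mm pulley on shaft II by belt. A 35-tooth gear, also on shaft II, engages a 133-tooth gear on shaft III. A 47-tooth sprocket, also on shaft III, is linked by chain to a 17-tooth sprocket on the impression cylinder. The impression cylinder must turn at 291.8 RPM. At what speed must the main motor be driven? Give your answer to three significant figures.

302 RPM

Overall ratio R = 0.75204 × 3.8 × 0.3617 = 1.0337.
Required input speed = output speed × R = 291.8 × 1.0337 = 301.62 RPM.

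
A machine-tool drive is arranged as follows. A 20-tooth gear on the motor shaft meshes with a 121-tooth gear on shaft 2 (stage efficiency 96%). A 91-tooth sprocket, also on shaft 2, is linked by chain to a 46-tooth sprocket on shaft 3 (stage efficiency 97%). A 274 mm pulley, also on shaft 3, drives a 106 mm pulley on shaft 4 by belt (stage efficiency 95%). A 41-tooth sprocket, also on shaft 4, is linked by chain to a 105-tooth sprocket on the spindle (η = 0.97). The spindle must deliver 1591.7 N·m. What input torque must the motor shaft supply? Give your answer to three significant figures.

Overall ratio R = 6.05 × 0.50549 × 0.38686 × 2.561 = 3.0299; overall efficiency η = 0.96 × 0.97 × 0.95 × 0.97 = 0.8581.
Input torque = output torque / (R × η) = 1591.7 / (3.0299 × 0.8581) = 612.2 N·m.

612 N·m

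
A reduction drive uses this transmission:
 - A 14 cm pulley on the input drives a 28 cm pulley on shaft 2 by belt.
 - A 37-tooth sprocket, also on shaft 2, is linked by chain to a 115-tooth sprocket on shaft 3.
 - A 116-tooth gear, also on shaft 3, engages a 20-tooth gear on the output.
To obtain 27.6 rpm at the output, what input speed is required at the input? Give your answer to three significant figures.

29.6 rpm

Overall ratio R = 2 × 3.1081 × 0.17241 = 1.0718.
Required input speed = output speed × R = 27.6 × 1.0718 = 29.581 rpm.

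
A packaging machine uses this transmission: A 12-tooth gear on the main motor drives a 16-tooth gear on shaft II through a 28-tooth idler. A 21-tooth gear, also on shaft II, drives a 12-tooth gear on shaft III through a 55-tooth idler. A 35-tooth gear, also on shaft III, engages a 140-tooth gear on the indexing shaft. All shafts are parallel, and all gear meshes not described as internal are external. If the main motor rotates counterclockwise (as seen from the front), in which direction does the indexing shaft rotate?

clockwise

the main motor → shaft II: driver → idler → driven is 2 external meshes, 2 reversals → CCW.
shaft II → shaft III: driver → idler → driven is 2 external meshes, 2 reversals → CCW.
shaft III → the indexing shaft: external mesh, 1 reversal → CW.
5 reversals in total — an odd number — so the indexing shaft turns opposite to the main motor.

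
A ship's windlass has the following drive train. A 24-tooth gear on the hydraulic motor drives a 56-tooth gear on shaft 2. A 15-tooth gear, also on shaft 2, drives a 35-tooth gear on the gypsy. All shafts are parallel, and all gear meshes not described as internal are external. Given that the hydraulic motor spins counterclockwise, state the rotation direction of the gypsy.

the hydraulic motor → shaft 2: external mesh, 1 reversal → CW.
shaft 2 → the gypsy: external mesh, 1 reversal → CCW.
2 reversals in total — an even number — so the gypsy turns the same way as the hydraulic motor.

counterclockwise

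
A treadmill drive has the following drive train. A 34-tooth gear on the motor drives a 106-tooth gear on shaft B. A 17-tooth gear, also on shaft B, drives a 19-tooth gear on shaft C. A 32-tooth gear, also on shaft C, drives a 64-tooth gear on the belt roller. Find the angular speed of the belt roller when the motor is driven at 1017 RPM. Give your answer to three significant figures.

146 RPM

gear mesh 106/34 = 3.1176 → 1017/3.1176 = 326.21 RPM
gear mesh 19/17 = 1.1176 → 326.21/1.1176 = 291.87 RPM
gear mesh 64/32 = 2 → 291.87/2 = 145.93 RPM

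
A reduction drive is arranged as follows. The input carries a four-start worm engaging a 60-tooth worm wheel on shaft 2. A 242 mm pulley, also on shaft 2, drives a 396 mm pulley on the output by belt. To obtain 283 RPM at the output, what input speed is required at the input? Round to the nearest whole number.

6946 RPM

Overall ratio R = 15 × 1.6364 = 24.545.
Required input speed = output speed × R = 283 × 24.545 = 6946.4 RPM.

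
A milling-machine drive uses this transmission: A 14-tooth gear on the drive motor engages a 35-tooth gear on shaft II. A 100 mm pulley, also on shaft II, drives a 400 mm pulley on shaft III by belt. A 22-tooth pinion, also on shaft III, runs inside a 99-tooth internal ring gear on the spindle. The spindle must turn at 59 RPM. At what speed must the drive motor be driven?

Overall ratio R = 2.5 × 4 × 4.5 = 45.
Required input speed = output speed × R = 59 × 45 = 2655 RPM.

2655 RPM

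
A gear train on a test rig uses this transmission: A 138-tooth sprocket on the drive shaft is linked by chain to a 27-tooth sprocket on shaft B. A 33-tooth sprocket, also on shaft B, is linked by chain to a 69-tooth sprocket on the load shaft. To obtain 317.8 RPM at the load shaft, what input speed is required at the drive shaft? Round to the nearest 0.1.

130.0 RPM

Overall ratio R = 0.19565 × 2.0909 = 0.40909.
Required input speed = output speed × R = 317.8 × 0.40909 = 130.01 RPM.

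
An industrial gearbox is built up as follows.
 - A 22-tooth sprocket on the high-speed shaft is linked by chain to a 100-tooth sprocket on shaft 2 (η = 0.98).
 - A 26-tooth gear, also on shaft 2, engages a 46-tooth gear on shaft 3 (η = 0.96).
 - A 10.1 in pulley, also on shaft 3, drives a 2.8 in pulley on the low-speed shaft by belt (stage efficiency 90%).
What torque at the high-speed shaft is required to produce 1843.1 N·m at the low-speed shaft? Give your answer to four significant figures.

976.4 N·m

Overall ratio R = 4.5455 × 1.7692 × 0.27723 = 2.2295; overall efficiency η = 0.98 × 0.96 × 0.90 = 0.8467.
Input torque = output torque / (R × η) = 1843.1 / (2.2295 × 0.8467) = 976.36 N·m.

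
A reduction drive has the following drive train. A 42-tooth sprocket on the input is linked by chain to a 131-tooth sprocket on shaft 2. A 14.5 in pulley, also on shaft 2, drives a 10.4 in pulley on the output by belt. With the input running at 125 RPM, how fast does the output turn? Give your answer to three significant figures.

55.9 RPM

Chain: ratio = 131/42 = 3.119, so shaft 2 turns at 125 / 3.119 = 40.076 RPM.
Belt: ratio = 10.4/14.5 = 0.71724, so the output turns at 40.076 / 0.71724 = 55.876 RPM.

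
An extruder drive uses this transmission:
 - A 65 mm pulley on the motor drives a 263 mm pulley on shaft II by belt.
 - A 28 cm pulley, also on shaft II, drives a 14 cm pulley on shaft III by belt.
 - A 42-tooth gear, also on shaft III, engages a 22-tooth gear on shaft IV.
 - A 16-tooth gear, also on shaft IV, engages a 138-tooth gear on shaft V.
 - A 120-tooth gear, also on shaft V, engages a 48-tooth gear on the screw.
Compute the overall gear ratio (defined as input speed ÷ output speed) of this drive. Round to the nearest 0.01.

3.66

Each stage contributes driven/driver: belt 263/65 = 4.0462, belt 14/28 = 0.5, gear mesh 22/42 = 0.52381, gear mesh 138/16 = 8.625, gear mesh 48/120 = 0.4.
Overall: 4.0462 × 0.5 × 0.52381 × 8.625 × 0.4 = 3.656.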